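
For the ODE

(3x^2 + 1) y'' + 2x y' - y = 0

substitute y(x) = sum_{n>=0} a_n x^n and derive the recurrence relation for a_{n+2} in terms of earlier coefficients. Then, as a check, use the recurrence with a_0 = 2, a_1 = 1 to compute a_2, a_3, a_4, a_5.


Substitute y = sum_n a_n x^n.
(1 + 3 x^2) y'' contributes (n+2)(n+1) a_{n+2} + 3 n(n-1) a_n at x^n.
2 x y'(x) contributes 2 n a_n at x^n.
-y(x) contributes -1 a_n at x^n.
Matching x^n: (n+2)(n+1) a_{n+2} + (3 n(n-1) + 2 n - 1) a_n = 0.
Thus a_{n+2} = (-3 n(n-1) - 2 n + 1) / ((n+1)(n+2)) * a_n.

Check with a_0 = 2, a_1 = 1 (apply the recurrence for n = 0, 1, 2, 3): a_0 = 2, a_1 = 1, a_2 = 1, a_3 = -1/6, a_4 = -3/4, a_5 = 23/120.

a_(n+2) = (-3 n(n-1) - 2 n + 1) / ((n+1)(n+2)) * a_n; check: a_0 = 2, a_1 = 1, a_2 = 1, a_3 = -1/6, a_4 = -3/4, a_5 = 23/120


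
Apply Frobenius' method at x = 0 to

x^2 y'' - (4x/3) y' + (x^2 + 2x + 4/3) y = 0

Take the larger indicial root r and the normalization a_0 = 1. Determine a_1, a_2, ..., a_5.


Write in Frobenius form y'' + (p(x)/x) y' + (q(x)/x^2) y = 0:
  p(x) = -4/3,  q(x) = x^2 + 2x + 4/3.
Indicial equation: r(r-1) + (-4/3) r + (4/3) = 0 -> roots r_1 = 4/3, r_2 = 1.
Take r = r_1 = 4/3. Let y(x) = x^r sum_{n>=0} a_n x^n with a_0 = 1.
Substitute y = x^r sum a_n x^n and match x^{r+n}. The recurrence is
  D(n) a_n + 2 a_{n-1} + 1 a_{n-2} = 0,  where D(n) = (r+n)(r+n-1) + (-4/3)(r+n) + (4/3).
  a_n = [-2 a_{n-1} - 1 a_{n-2}] / D(n).
Since the indicial polynomial factors as (r - r_1)(r - r_2), D(n) = (r_1 + n - r_1)(r_1 + n - r_2) = n(n + 1/3).
Evaluating step by step (a_0 = 1):
  n = 1: D(1) = 1(1 + 1/3) = 4/3; numerator = -2(1) = -2; a_1 = (-2)/(4/3) = -3/2
  n = 2: D(2) = 2(2 + 1/3) = 14/3; numerator = -2(-3/2) - 1(1) = 2; a_2 = (2)/(14/3) = 3/7
  n = 3: D(3) = 3(3 + 1/3) = 10; numerator = -2(3/7) - 1(-3/2) = 9/14; a_3 = (9/14)/(10) = 9/140
  n = 4: D(4) = 4(4 + 1/3) = 52/3; numerator = -2(9/140) - 1(3/7) = -39/70; a_4 = (-39/70)/(52/3) = -9/280
  n = 5: D(5) = 5(5 + 1/3) = 80/3; numerator = -2(-9/280) - 1(9/140) = 0; a_5 = (0)/(80/3) = 0

r = 4/3; a_0 = 1; a_1 = -3/2; a_2 = 3/7; a_3 = 9/140; a_4 = -9/280; a_5 = 0


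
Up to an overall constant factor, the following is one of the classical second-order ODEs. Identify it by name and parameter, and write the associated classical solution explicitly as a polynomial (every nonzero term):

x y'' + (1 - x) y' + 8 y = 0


The equation is already in a standard form:  x y'' + (1 - x) y' + 8 y = 0.
This matches the Laguerre equation x y'' + (1 - x) y' + n y = 0 with n = 8; the polynomial solution is L_8(x).
With y = sum_k a_k x^k, matching x^k gives (k+1)k a_{k+1} + (k+1) a_{k+1} - k a_k + n a_k = 0, i.e. (k+1)^2 a_{k+1} = (k - n) a_k = (k - 8) a_k. The right side vanishes at k = 8, so the series terminates at degree 8.
Standard normalization L_n(0) = 1 gives a_0 = 1. Work upward with a_{k+1} = (k - 8) a_k / (k+1)^2:
  a_1 = (0 - 8)(1) / 1^2 = -8/1 = -8
  a_2 = (1 - 8)(-8) / 2^2 = 56/4 = 14
  a_3 = (2 - 8)(14) / 3^2 = -84/9 = -28/3
  a_4 = (3 - 8)(-28/3) / 4^2 = (140/3)/16 = 35/12
  a_5 = (4 - 8)(35/12) / 5^2 = (-35/3)/25 = -7/15
  a_6 = (5 - 8)(-7/15) / 6^2 = (7/5)/36 = 7/180
  a_7 = (6 - 8)(7/180) / 7^2 = (-7/90)/49 = -1/630
  a_8 = (7 - 8)(-1/630) / 8^2 = (1/630)/64 = 1/40320
Hence L_8(x) = x^8/40320 - x^7/630 + 7 x^6/180 - 7 x^5/15 + 35 x^4/12 - 28 x^3/3 + 14 x^2 - 8 x + 1.

L_8(x); series = x^8/40320 - x^7/630 + 7 x^6/180 - 7 x^5/15 + 35 x^4/12 - 28 x^3/3 + 14 x^2 - 8 x + 1


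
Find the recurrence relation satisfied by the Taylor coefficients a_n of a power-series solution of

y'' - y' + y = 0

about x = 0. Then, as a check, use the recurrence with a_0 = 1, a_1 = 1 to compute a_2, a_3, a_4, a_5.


Substitute y = sum_n a_n x^n.
y''(x) has coefficient (n+2)(n+1) a_{n+2} at x^n;
-y'(x) has coefficient -(n+1) a_{n+1} at x^n;
y(x) has coefficient 1 a_n at x^n.
Matching x^n: (n+2)(n+1) a_{n+2} - (n+1) a_{n+1} + 1 a_n = 0.
Thus a_{n+2} = [(n+1) a_{n+1} - 1 a_n] / ((n+1)(n+2)).

Check with a_0 = 1, a_1 = 1 (apply the recurrence for n = 0, 1, 2, 3): a_0 = 1, a_1 = 1, a_2 = 0, a_3 = -1/6, a_4 = -1/24, a_5 = 0.

a_(n+2) = [(n+1) a_(n+1) - 1 a_n] / ((n+1)(n+2)); check: a_0 = 1, a_1 = 1, a_2 = 0, a_3 = -1/6, a_4 = -1/24, a_5 = 0


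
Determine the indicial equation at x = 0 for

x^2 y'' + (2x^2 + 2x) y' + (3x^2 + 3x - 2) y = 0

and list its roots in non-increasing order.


Divide by x^2 to reach normal form y'' + P_1(x) y' + P_2(x) y = 0 with P_1(x) = 2 + 2/x and P_2(x) = 3 + 3/x - 2/x^2.
x = 0 is a singular point because the y'-coefficient 2 + 2/x has a pole at x = 0 and the y-coefficient 3 + 3/x - 2/x^2 has a pole at x = 0.
It is a regular singular point because x P_1(x) = p(x) = 2x + 2 and x^2 P_2(x) = q(x) = 3x^2 + 3x - 2 are polynomials, hence analytic at x = 0.
p(0) = 2,  q(0) = -2.
Indicial equation: r(r-1) + p(0) r + q(0) = 0, i.e. r^2 + (p(0) - 1) r + q(0) = 0, i.e. r^2 + 1 r - 2 = 0.
Discriminant: (1)^2 - 4(-2) = 9, so r = (-1 ± 3)/2.
Solving: r_1 = 1, r_2 = -2.

indicial: r^2 + 1 r - 2 = 0; roots r_1 = 1, r_2 = -2


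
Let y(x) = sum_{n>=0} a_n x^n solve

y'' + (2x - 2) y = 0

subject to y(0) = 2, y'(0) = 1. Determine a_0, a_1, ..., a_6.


Ansatz: y(x) = sum_{n>=0} a_n x^n, so y'(x) = sum_{n>=1} n a_n x^(n-1) and y''(x) = sum_{n>=2} n(n-1) a_n x^(n-2).
Substitute into P(x) y'' + Q(x) y' + R(x) y = 0 with P(x) = 1, Q(x) = 0, R(x) = 2x - 2, and match powers of x.
Initial conditions: a_0 = 2, a_1 = 1.
Setting the coefficient of each power of x to zero and solving order by order (substituting the coefficients already found):
  x^0: 2 a_2 - 2 a_0 = 0  ->  2 a_2 = 2 a_0 = 4  ->  a_2 = 2
  x^1: 6 a_3 - 2 a_1 + 2 a_0 = 0  ->  6 a_3 = 2 a_1 - 2 a_0 = -2  ->  a_3 = -1/3
  x^2: 12 a_4 - 2 a_2 + 2 a_1 = 0  ->  12 a_4 = 2 a_2 - 2 a_1 = 2  ->  a_4 = 1/6
  x^3: 20 a_5 - 2 a_3 + 2 a_2 = 0  ->  20 a_5 = 2 a_3 - 2 a_2 = -14/3  ->  a_5 = -7/30
  x^4: 30 a_6 - 2 a_4 + 2 a_3 = 0  ->  30 a_6 = 2 a_4 - 2 a_3 = 1  ->  a_6 = 1/30
Truncated series: y(x) = 2 + x + 2 x^2 - (1/3) x^3 + (1/6) x^4 - (7/30) x^5 + (1/30) x^6 + O(x^7).

a_0 = 2; a_1 = 1; a_2 = 2; a_3 = -1/3; a_4 = 1/6; a_5 = -7/30; a_6 = 1/30


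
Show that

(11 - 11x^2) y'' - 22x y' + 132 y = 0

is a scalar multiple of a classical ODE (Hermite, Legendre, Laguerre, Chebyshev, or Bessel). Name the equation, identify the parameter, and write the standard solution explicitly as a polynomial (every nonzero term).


All three coefficients share the factor 11; dividing through by 11 gives  (1 - x^2) y'' - 2x y' + 12 y = 0.
This matches the Legendre equation (1 - x^2) y'' - 2x y' + n(n+1) y = 0 (note the -2x y' term) with n(n+1) = 12, so n = 3; the polynomial solution is P_3(x).
With y = sum_k a_k x^k, matching x^k gives (k+2)(k+1) a_{k+2} = [k(k+1) - n(n+1)] a_k = (k - 3)(k + 4) a_k. The right side vanishes at k = 3, so the series with the parity of 3 terminates at degree 3.
Standard normalization (P_n(1) = 1): leading coefficient (2n)!/(2^n (n!)^2) = 720/(8*36) = 5/2, so a_3 = 5/2. Work downward with a_k = (k+1)(k+2) a_{k+2} / ((k - 3)(k + 4)):
  a_1 = (2)(3)(5/2) / ((1 - 3)(1 + 4)) = 15/(-10) = -3/2
Hence P_3(x) = 5 x^3/2 - 3 x/2.

P_3(x); series = 5 x^3/2 - 3 x/2


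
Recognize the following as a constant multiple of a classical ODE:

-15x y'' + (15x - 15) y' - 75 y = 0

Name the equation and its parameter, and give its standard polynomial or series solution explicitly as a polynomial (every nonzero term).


All three coefficients share the factor -15; dividing through by -15 gives  x y'' + (1 - x) y' + 5 y = 0.
This matches the Laguerre equation x y'' + (1 - x) y' + n y = 0 with n = 5; the polynomial solution is L_5(x).
With y = sum_k a_k x^k, matching x^k gives (k+1)k a_{k+1} + (k+1) a_{k+1} - k a_k + n a_k = 0, i.e. (k+1)^2 a_{k+1} = (k - n) a_k = (k - 5) a_k. The right side vanishes at k = 5, so the series terminates at degree 5.
Standard normalization L_n(0) = 1 gives a_0 = 1. Work upward with a_{k+1} = (k - 5) a_k / (k+1)^2:
  a_1 = (0 - 5)(1) / 1^2 = -5/1 = -5
  a_2 = (1 - 5)(-5) / 2^2 = 20/4 = 5
  a_3 = (2 - 5)(5) / 3^2 = -15/9 = -5/3
  a_4 = (3 - 5)(-5/3) / 4^2 = (10/3)/16 = 5/24
  a_5 = (4 - 5)(5/24) / 5^2 = (-5/24)/25 = -1/120
Hence L_5(x) = -x^5/120 + 5 x^4/24 - 5 x^3/3 + 5 x^2 - 5 x + 1.

L_5(x); series = -x^5/120 + 5 x^4/24 - 5 x^3/3 + 5 x^2 - 5 x + 1


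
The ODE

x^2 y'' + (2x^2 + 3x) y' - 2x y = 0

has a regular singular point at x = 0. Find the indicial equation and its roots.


Divide by x^2 to reach normal form y'' + P_1(x) y' + P_2(x) y = 0 with P_1(x) = 2 + 3/x and P_2(x) = -2/x.
x = 0 is a singular point because the y'-coefficient 2 + 3/x has a pole at x = 0 and the y-coefficient -2/x has a pole at x = 0.
It is a regular singular point because x P_1(x) = p(x) = 2x + 3 and x^2 P_2(x) = q(x) = -2x are polynomials, hence analytic at x = 0.
p(0) = 3,  q(0) = 0.
Indicial equation: r(r-1) + p(0) r + q(0) = 0, i.e. r^2 + (p(0) - 1) r + q(0) = 0, i.e. r^2 + 2 r = 0.
Discriminant: (2)^2 - 4(0) = 4, so r = (-2 ± 2)/2.
Solving: r_1 = 0, r_2 = -2.

indicial: r^2 + 2 r = 0; roots r_1 = 0, r_2 = -2


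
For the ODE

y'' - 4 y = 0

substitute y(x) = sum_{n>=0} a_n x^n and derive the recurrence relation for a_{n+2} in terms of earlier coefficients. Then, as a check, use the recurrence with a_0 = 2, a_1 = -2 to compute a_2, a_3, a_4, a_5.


Substitute y = sum_n a_n x^n into y'' + (const) y = 0.
y''(x) = sum_{n>=0} (n+2)(n+1) a_{n+2} x^n.
The ODE becomes sum_n [(n+2)(n+1) a_{n+2} - 4 a_n] x^n = 0.
Setting each coefficient to zero gives the recurrence:
  (n+2)(n+1) a_{n+2} - 4 a_n = 0,
  a_{n+2} = 4 / ((n+1)(n+2)) a_n.

Check with a_0 = 2, a_1 = -2 (apply the recurrence for n = 0, 1, 2, 3): a_0 = 2, a_1 = -2, a_2 = 4, a_3 = -4/3, a_4 = 4/3, a_5 = -4/15.

a_{n+2} = 4/((n+1)(n+2)) * a_n; check: a_0 = 2, a_1 = -2, a_2 = 4, a_3 = -4/3, a_4 = 4/3, a_5 = -4/15


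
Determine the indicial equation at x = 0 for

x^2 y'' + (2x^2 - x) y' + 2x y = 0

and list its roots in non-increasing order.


Divide by x^2 to reach normal form y'' + P_1(x) y' + P_2(x) y = 0 with P_1(x) = 2 - 1/x and P_2(x) = 2/x.
x = 0 is a singular point because the y'-coefficient 2 - 1/x has a pole at x = 0 and the y-coefficient 2/x has a pole at x = 0.
It is a regular singular point because x P_1(x) = p(x) = 2x - 1 and x^2 P_2(x) = q(x) = 2x are polynomials, hence analytic at x = 0.
p(0) = -1,  q(0) = 0.
Indicial equation: r(r-1) + p(0) r + q(0) = 0, i.e. r^2 + (p(0) - 1) r + q(0) = 0, i.e. r^2 - 2 r = 0.
Discriminant: (-2)^2 - 4(0) = 4, so r = (2 ± 2)/2.
Solving: r_1 = 2, r_2 = 0.

indicial: r^2 - 2 r = 0; roots r_1 = 2, r_2 = 0


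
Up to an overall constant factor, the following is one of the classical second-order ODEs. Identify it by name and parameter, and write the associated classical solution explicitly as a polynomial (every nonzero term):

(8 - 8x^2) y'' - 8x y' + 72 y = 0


All three coefficients share the factor 8; dividing through by 8 gives  (1 - x^2) y'' - x y' + 9 y = 0.
This matches the Chebyshev equation (1 - x^2) y'' - x y' + n^2 y = 0 (note the -x y' term, not -2x y') with n^2 = 9, so n = 3; the polynomial solution is T_3(x).
With y = sum_k a_k x^k, matching x^k gives (k+2)(k+1) a_{k+2} = (k^2 - n^2) a_k = (k - 3)(k + 3) a_k. The right side vanishes at k = 3, so the series with the parity of 3 terminates at degree 3.
Standard normalization: leading coefficient of T_n is 2^(n-1), so a_3 = 2^2 = 4. Work downward with a_k = (k+1)(k+2) a_{k+2} / ((k - 3)(k + 3)):
  a_1 = (2)(3)(4) / ((1 - 3)(1 + 3)) = 24/(-8) = -3
Hence T_3(x) = 4 x^3 - 3 x.

T_3(x); series = 4 x^3 - 3 x


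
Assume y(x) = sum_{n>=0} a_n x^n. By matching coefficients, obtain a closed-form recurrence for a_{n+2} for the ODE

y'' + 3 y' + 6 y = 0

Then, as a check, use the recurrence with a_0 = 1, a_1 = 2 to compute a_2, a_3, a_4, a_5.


Substitute y = sum_n a_n x^n.
y''(x) has coefficient (n+2)(n+1) a_{n+2} at x^n;
3 y'(x) has coefficient 3 (n+1) a_{n+1} at x^n;
6 y(x) has coefficient 6 a_n at x^n.
Matching x^n: (n+2)(n+1) a_{n+2} + 3 (n+1) a_{n+1} + 6 a_n = 0.
Thus a_{n+2} = [-3 (n+1) a_{n+1} - 6 a_n] / ((n+1)(n+2)).

Check with a_0 = 1, a_1 = 2 (apply the recurrence for n = 0, 1, 2, 3): a_0 = 1, a_1 = 2, a_2 = -6, a_3 = 4, a_4 = 0, a_5 = -6/5.

a_(n+2) = [-3 (n+1) a_(n+1) - 6 a_n] / ((n+1)(n+2)); check: a_0 = 1, a_1 = 2, a_2 = -6, a_3 = 4, a_4 = 0, a_5 = -6/5


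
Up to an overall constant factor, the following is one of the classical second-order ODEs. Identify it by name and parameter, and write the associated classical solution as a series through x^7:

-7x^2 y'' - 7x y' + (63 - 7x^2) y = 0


All three coefficients share the factor -7; dividing through by -7 gives  x^2 y'' + x y' + (x^2 - 9) y = 0.
This matches the Bessel equation x^2 y'' + x y' + (x^2 - nu^2) y = 0 with nu^2 = 9, so nu = 3; the solution bounded at x = 0 is J_3(x).
Frobenius at x = 0: indicial roots ±nu; for r = nu the recurrence k(k + 2nu) c_k = -c_{k-2} gives the standard series J_nu(x) = sum_{k>=0} (-1)^k / (k! (k+nu)!) (x/2)^(2k+nu). Evaluate the first 3 terms:
  k = 0: (-1)^0 / (0! * 3! * 2^3) x^3 = 1/(1*6*8) x^3 = (1/48) x^3
  k = 1: (-1)^1 / (1! * 4! * 2^5) x^5 = -1/(1*24*32) x^5 = (-1/768) x^5
  k = 2: (-1)^2 / (2! * 5! * 2^7) x^7 = 1/(2*120*128) x^7 = (1/30720) x^7
Hence J_3(x) = x^7/30720 - x^5/768 + x^3/48 + ....

J_3(x); series = x^7/30720 - x^5/768 + x^3/48


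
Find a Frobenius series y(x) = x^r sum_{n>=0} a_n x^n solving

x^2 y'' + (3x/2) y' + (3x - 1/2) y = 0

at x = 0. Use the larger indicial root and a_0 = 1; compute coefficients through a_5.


Write in Frobenius form y'' + (p(x)/x) y' + (q(x)/x^2) y = 0:
  p(x) = 3/2,  q(x) = 3x - 1/2.
Indicial equation: r(r-1) + (3/2) r + (-1/2) = 0 -> roots r_1 = 1/2, r_2 = -1.
Take r = r_1 = 1/2. Let y(x) = x^r sum_{n>=0} a_n x^n with a_0 = 1.
Substitute y = x^r sum a_n x^n and match x^{r+n}. The recurrence is
  D(n) a_n + 3 a_{n-1} = 0,  where D(n) = (r+n)(r+n-1) + (3/2)(r+n) + (-1/2).
  a_n = -3 / D(n) * a_{n-1}.
Since the indicial polynomial factors as (r - r_1)(r - r_2), D(n) = (r_1 + n - r_1)(r_1 + n - r_2) = n(n + 3/2).
Evaluating step by step (a_0 = 1):
  n = 1: D(1) = 1(1 + 3/2) = 5/2; numerator = -3(1) = -3; a_1 = (-3)/(5/2) = -6/5
  n = 2: D(2) = 2(2 + 3/2) = 7; numerator = -3(-6/5) = 18/5; a_2 = (18/5)/(7) = 18/35
  n = 3: D(3) = 3(3 + 3/2) = 27/2; numerator = -3(18/35) = -54/35; a_3 = (-54/35)/(27/2) = -4/35
  n = 4: D(4) = 4(4 + 3/2) = 22; numerator = -3(-4/35) = 12/35; a_4 = (12/35)/(22) = 6/385
  n = 5: D(5) = 5(5 + 3/2) = 65/2; numerator = -3(6/385) = -18/385; a_5 = (-18/385)/(65/2) = -36/25025

r = 1/2; a_0 = 1; a_1 = -6/5; a_2 = 18/35; a_3 = -4/35; a_4 = 6/385; a_5 = -36/25025


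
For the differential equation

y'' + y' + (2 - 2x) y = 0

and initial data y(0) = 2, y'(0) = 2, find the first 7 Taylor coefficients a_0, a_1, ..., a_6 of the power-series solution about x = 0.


Ansatz: y(x) = sum_{n>=0} a_n x^n, so y'(x) = sum_{n>=1} n a_n x^(n-1) and y''(x) = sum_{n>=2} n(n-1) a_n x^(n-2).
Substitute into P(x) y'' + Q(x) y' + R(x) y = 0 with P(x) = 1, Q(x) = 1, R(x) = 2 - 2x, and match powers of x.
Initial conditions: a_0 = 2, a_1 = 2.
Setting the coefficient of each power of x to zero and solving order by order (substituting the coefficients already found):
  x^0: 2 a_2 + a_1 + 2 a_0 = 0  ->  2 a_2 = -a_1 - 2 a_0 = -6  ->  a_2 = -3
  x^1: 6 a_3 + 2 a_2 + 2 a_1 - 2 a_0 = 0  ->  6 a_3 = -2 a_2 - 2 a_1 + 2 a_0 = 6  ->  a_3 = 1
  x^2: 12 a_4 + 3 a_3 + 2 a_2 - 2 a_1 = 0  ->  12 a_4 = -3 a_3 - 2 a_2 + 2 a_1 = 7  ->  a_4 = 7/12
  x^3: 20 a_5 + 4 a_4 + 2 a_3 - 2 a_2 = 0  ->  20 a_5 = -4 a_4 - 2 a_3 + 2 a_2 = -31/3  ->  a_5 = -31/60
  x^4: 30 a_6 + 5 a_5 + 2 a_4 - 2 a_3 = 0  ->  30 a_6 = -5 a_5 - 2 a_4 + 2 a_3 = 41/12  ->  a_6 = 41/360
Truncated series: y(x) = 2 + 2 x - 3 x^2 + x^3 + (7/12) x^4 - (31/60) x^5 + (41/360) x^6 + O(x^7).

a_0 = 2; a_1 = 2; a_2 = -3; a_3 = 1; a_4 = 7/12; a_5 = -31/60; a_6 = 41/360


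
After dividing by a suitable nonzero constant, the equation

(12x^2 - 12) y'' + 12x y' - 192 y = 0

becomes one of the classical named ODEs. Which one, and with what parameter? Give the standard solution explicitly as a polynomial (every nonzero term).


All three coefficients share the factor -12; dividing through by -12 gives  (1 - x^2) y'' - x y' + 16 y = 0.
This matches the Chebyshev equation (1 - x^2) y'' - x y' + n^2 y = 0 (note the -x y' term, not -2x y') with n^2 = 16, so n = 4; the polynomial solution is T_4(x).
With y = sum_k a_k x^k, matching x^k gives (k+2)(k+1) a_{k+2} = (k^2 - n^2) a_k = (k - 4)(k + 4) a_k. The right side vanishes at k = 4, so the series with the parity of 4 terminates at degree 4.
Standard normalization: leading coefficient of T_n is 2^(n-1), so a_4 = 2^3 = 8. Work downward with a_k = (k+1)(k+2) a_{k+2} / ((k - 4)(k + 4)):
  a_2 = (3)(4)(8) / ((2 - 4)(2 + 4)) = 96/(-12) = -8
  a_0 = (1)(2)(-8) / ((0 - 4)(0 + 4)) = -16/(-16) = 1
Hence T_4(x) = 8 x^4 - 8 x^2 + 1.

T_4(x); series = 8 x^4 - 8 x^2 + 1


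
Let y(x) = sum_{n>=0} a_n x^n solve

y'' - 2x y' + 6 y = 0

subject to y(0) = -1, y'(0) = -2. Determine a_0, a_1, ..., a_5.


Ansatz: y(x) = sum_{n>=0} a_n x^n, so y'(x) = sum_{n>=1} n a_n x^(n-1) and y''(x) = sum_{n>=2} n(n-1) a_n x^(n-2).
Substitute into P(x) y'' + Q(x) y' + R(x) y = 0 with P(x) = 1, Q(x) = -2x, R(x) = 6, and match powers of x.
Initial conditions: a_0 = -1, a_1 = -2.
Setting the coefficient of each power of x to zero and solving order by order (substituting the coefficients already found):
  x^0: 2 a_2 + 6 a_0 = 0  ->  2 a_2 = -6 a_0 = 6  ->  a_2 = 3
  x^1: 6 a_3 + 4 a_1 = 0  ->  6 a_3 = -4 a_1 = 8  ->  a_3 = 4/3
  x^2: 12 a_4 + 2 a_2 = 0  ->  12 a_4 = -2 a_2 = -6  ->  a_4 = -1/2
  x^3: 20 a_5 = 0  ->  a_5 = 0
Truncated series: y(x) = -1 - 2 x + 3 x^2 + (4/3) x^3 - (1/2) x^4 + O(x^6).

a_0 = -1; a_1 = -2; a_2 = 3; a_3 = 4/3; a_4 = -1/2; a_5 = 0


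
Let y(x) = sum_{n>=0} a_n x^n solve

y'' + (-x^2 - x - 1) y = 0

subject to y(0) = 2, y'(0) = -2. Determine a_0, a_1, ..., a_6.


Ansatz: y(x) = sum_{n>=0} a_n x^n, so y'(x) = sum_{n>=1} n a_n x^(n-1) and y''(x) = sum_{n>=2} n(n-1) a_n x^(n-2).
Substitute into P(x) y'' + Q(x) y' + R(x) y = 0 with P(x) = 1, Q(x) = 0, R(x) = -x^2 - x - 1, and match powers of x.
Initial conditions: a_0 = 2, a_1 = -2.
Setting the coefficient of each power of x to zero and solving order by order (substituting the coefficients already found):
  x^0: 2 a_2 - a_0 = 0  ->  2 a_2 = a_0 = 2  ->  a_2 = 1
  x^1: 6 a_3 - a_1 - a_0 = 0  ->  6 a_3 = a_1 + a_0 = 0  ->  a_3 = 0
  x^2: 12 a_4 - a_2 - a_1 - a_0 = 0  ->  12 a_4 = a_2 + a_1 + a_0 = 1  ->  a_4 = 1/12
  x^3: 20 a_5 - a_3 - a_2 - a_1 = 0  ->  20 a_5 = a_3 + a_2 + a_1 = -1  ->  a_5 = -1/20
  x^4: 30 a_6 - a_4 - a_3 - a_2 = 0  ->  30 a_6 = a_4 + a_3 + a_2 = 13/12  ->  a_6 = 13/360
Truncated series: y(x) = 2 - 2 x + x^2 + (1/12) x^4 - (1/20) x^5 + (13/360) x^6 + O(x^7).

a_0 = 2; a_1 = -2; a_2 = 1; a_3 = 0; a_4 = 1/12; a_5 = -1/20; a_6 = 13/360


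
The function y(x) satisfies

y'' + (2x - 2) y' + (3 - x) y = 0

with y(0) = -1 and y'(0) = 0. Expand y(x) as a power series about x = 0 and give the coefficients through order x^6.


Ansatz: y(x) = sum_{n>=0} a_n x^n, so y'(x) = sum_{n>=1} n a_n x^(n-1) and y''(x) = sum_{n>=2} n(n-1) a_n x^(n-2).
Substitute into P(x) y'' + Q(x) y' + R(x) y = 0 with P(x) = 1, Q(x) = 2x - 2, R(x) = 3 - x, and match powers of x.
Initial conditions: a_0 = -1, a_1 = 0.
Setting the coefficient of each power of x to zero and solving order by order (substituting the coefficients already found):
  x^0: 2 a_2 - 2 a_1 + 3 a_0 = 0  ->  2 a_2 = 2 a_1 - 3 a_0 = 3  ->  a_2 = 3/2
  x^1: 6 a_3 - 4 a_2 + 5 a_1 - a_0 = 0  ->  6 a_3 = 4 a_2 - 5 a_1 + a_0 = 5  ->  a_3 = 5/6
  x^2: 12 a_4 - 6 a_3 + 7 a_2 - a_1 = 0  ->  12 a_4 = 6 a_3 - 7 a_2 + a_1 = -11/2  ->  a_4 = -11/24
  x^3: 20 a_5 - 8 a_4 + 9 a_3 - a_2 = 0  ->  20 a_5 = 8 a_4 - 9 a_3 + a_2 = -29/3  ->  a_5 = -29/60
  x^4: 30 a_6 - 10 a_5 + 11 a_4 - a_3 = 0  ->  30 a_6 = 10 a_5 - 11 a_4 + a_3 = 25/24  ->  a_6 = 5/144
Truncated series: y(x) = -1 + (3/2) x^2 + (5/6) x^3 - (11/24) x^4 - (29/60) x^5 + (5/144) x^6 + O(x^7).

a_0 = -1; a_1 = 0; a_2 = 3/2; a_3 = 5/6; a_4 = -11/24; a_5 = -29/60; a_6 = 5/144


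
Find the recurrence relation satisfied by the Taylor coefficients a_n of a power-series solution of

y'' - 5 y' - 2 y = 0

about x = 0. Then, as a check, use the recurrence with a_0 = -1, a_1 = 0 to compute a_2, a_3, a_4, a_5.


Substitute y = sum_n a_n x^n.
y''(x) has coefficient (n+2)(n+1) a_{n+2} at x^n;
-5 y'(x) has coefficient -5 (n+1) a_{n+1} at x^n;
-2 y(x) has coefficient -2 a_n at x^n.
Matching x^n: (n+2)(n+1) a_{n+2} - 5 (n+1) a_{n+1} - 2 a_n = 0.
Thus a_{n+2} = [5 (n+1) a_{n+1} + 2 a_n] / ((n+1)(n+2)).

Check with a_0 = -1, a_1 = 0 (apply the recurrence for n = 0, 1, 2, 3): a_0 = -1, a_1 = 0, a_2 = -1, a_3 = -5/3, a_4 = -9/4, a_5 = -29/12.

a_(n+2) = [5 (n+1) a_(n+1) + 2 a_n] / ((n+1)(n+2)); check: a_0 = -1, a_1 = 0, a_2 = -1, a_3 = -5/3, a_4 = -9/4, a_5 = -29/12


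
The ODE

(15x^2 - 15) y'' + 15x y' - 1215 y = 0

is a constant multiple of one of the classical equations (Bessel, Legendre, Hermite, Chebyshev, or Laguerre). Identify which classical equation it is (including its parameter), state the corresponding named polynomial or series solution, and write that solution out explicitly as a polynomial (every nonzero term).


All three coefficients share the factor -15; dividing through by -15 gives  (1 - x^2) y'' - x y' + 81 y = 0.
This matches the Chebyshev equation (1 - x^2) y'' - x y' + n^2 y = 0 (note the -x y' term, not -2x y') with n^2 = 81, so n = 9; the polynomial solution is T_9(x).
With y = sum_k a_k x^k, matching x^k gives (k+2)(k+1) a_{k+2} = (k^2 - n^2) a_k = (k - 9)(k + 9) a_k. The right side vanishes at k = 9, so the series with the parity of 9 terminates at degree 9.
Standard normalization: leading coefficient of T_n is 2^(n-1), so a_9 = 2^8 = 256. Work downward with a_k = (k+1)(k+2) a_{k+2} / ((k - 9)(k + 9)):
  a_7 = (8)(9)(256) / ((7 - 9)(7 + 9)) = 18432/(-32) = -576
  a_5 = (6)(7)(-576) / ((5 - 9)(5 + 9)) = -24192/(-56) = 432
  a_3 = (4)(5)(432) / ((3 - 9)(3 + 9)) = 8640/(-72) = -120
  a_1 = (2)(3)(-120) / ((1 - 9)(1 + 9)) = -720/(-80) = 9
Hence T_9(x) = 256 x^9 - 576 x^7 + 432 x^5 - 120 x^3 + 9 x.

T_9(x); series = 256 x^9 - 576 x^7 + 432 x^5 - 120 x^3 + 9 x


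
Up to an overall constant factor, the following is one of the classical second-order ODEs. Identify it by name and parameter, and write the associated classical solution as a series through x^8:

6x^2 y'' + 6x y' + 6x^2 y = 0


All three coefficients share the factor 6; dividing through by 6 gives  x^2 y'' + x y' + x^2 y = 0.
This matches the Bessel equation x^2 y'' + x y' + (x^2 - nu^2) y = 0 with nu^2 = 0, so nu = 0; the solution bounded at x = 0 is J_0(x).
Frobenius at x = 0: indicial roots ±nu; for r = nu the recurrence k(k + 2nu) c_k = -c_{k-2} gives the standard series J_nu(x) = sum_{k>=0} (-1)^k / (k! (k+nu)!) (x/2)^(2k+nu). Evaluate the first 5 terms:
  k = 0: (-1)^0 / (0! * 0! * 2^0) x^0 = 1/(1*1*1) x^0 = (1) x^0
  k = 1: (-1)^1 / (1! * 1! * 2^2) x^2 = -1/(1*1*4) x^2 = (-1/4) x^2
  k = 2: (-1)^2 / (2! * 2! * 2^4) x^4 = 1/(2*2*16) x^4 = (1/64) x^4
  k = 3: (-1)^3 / (3! * 3! * 2^6) x^6 = -1/(6*6*64) x^6 = (-1/2304) x^6
  k = 4: (-1)^4 / (4! * 4! * 2^8) x^8 = 1/(24*24*256) x^8 = (1/147456) x^8
Hence J_0(x) = x^8/147456 - x^6/2304 + x^4/64 - x^2/4 + 1 + ....

J_0(x); series = x^8/147456 - x^6/2304 + x^4/64 - x^2/4 + 1


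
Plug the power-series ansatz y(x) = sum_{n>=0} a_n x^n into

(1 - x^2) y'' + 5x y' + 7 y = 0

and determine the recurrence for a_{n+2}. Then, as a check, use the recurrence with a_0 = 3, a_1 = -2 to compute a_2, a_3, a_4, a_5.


Substitute y = sum_n a_n x^n.
(1 - 1 x^2) y'' contributes (n+2)(n+1) a_{n+2} - n(n-1) a_n at x^n.
5 x y'(x) contributes 5 n a_n at x^n.
7 y(x) contributes 7 a_n at x^n.
Matching x^n: (n+2)(n+1) a_{n+2} + (-n(n-1) + 5 n + 7) a_n = 0.
Thus a_{n+2} = (n(n-1) - 5 n - 7) / ((n+1)(n+2)) * a_n.

Check with a_0 = 3, a_1 = -2 (apply the recurrence for n = 0, 1, 2, 3): a_0 = 3, a_1 = -2, a_2 = -21/2, a_3 = 4, a_4 = 105/8, a_5 = -16/5.

a_(n+2) = (n(n-1) - 5 n - 7) / ((n+1)(n+2)) * a_n; check: a_0 = 3, a_1 = -2, a_2 = -21/2, a_3 = 4, a_4 = 105/8, a_5 = -16/5


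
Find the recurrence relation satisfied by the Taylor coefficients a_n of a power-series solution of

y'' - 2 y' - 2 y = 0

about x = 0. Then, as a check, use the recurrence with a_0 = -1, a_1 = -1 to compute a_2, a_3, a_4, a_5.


Substitute y = sum_n a_n x^n.
y''(x) has coefficient (n+2)(n+1) a_{n+2} at x^n;
-2 y'(x) has coefficient -2 (n+1) a_{n+1} at x^n;
-2 y(x) has coefficient -2 a_n at x^n.
Matching x^n: (n+2)(n+1) a_{n+2} - 2 (n+1) a_{n+1} - 2 a_n = 0.
Thus a_{n+2} = [2 (n+1) a_{n+1} + 2 a_n] / ((n+1)(n+2)).

Check with a_0 = -1, a_1 = -1 (apply the recurrence for n = 0, 1, 2, 3): a_0 = -1, a_1 = -1, a_2 = -2, a_3 = -5/3, a_4 = -7/6, a_5 = -19/30.

a_(n+2) = [2 (n+1) a_(n+1) + 2 a_n] / ((n+1)(n+2)); check: a_0 = -1, a_1 = -1, a_2 = -2, a_3 = -5/3, a_4 = -7/6, a_5 = -19/30


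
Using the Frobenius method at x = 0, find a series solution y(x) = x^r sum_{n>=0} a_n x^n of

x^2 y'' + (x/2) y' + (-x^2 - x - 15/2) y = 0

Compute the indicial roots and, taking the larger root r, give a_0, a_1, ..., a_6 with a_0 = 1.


Write in Frobenius form y'' + (p(x)/x) y' + (q(x)/x^2) y = 0:
  p(x) = 1/2,  q(x) = -x^2 - x - 15/2.
Indicial equation: r(r-1) + (1/2) r + (-15/2) = 0 -> roots r_1 = 3, r_2 = -5/2.
Take r = r_1 = 3. Let y(x) = x^r sum_{n>=0} a_n x^n with a_0 = 1.
Substitute y = x^r sum a_n x^n and match x^{r+n}. The recurrence is
  D(n) a_n - 1 a_{n-1} - 1 a_{n-2} = 0,  where D(n) = (r+n)(r+n-1) + (1/2)(r+n) + (-15/2).
  a_n = [1 a_{n-1} + 1 a_{n-2}] / D(n).
Since the indicial polynomial factors as (r - r_1)(r - r_2), D(n) = (r_1 + n - r_1)(r_1 + n - r_2) = n(n + 11/2).
Evaluating step by step (a_0 = 1):
  n = 1: D(1) = 1(1 + 11/2) = 13/2; numerator = 1(1) = 1; a_1 = (1)/(13/2) = 2/13
  n = 2: D(2) = 2(2 + 11/2) = 15; numerator = 1(2/13) + 1(1) = 15/13; a_2 = (15/13)/(15) = 1/13
  n = 3: D(3) = 3(3 + 11/2) = 51/2; numerator = 1(1/13) + 1(2/13) = 3/13; a_3 = (3/13)/(51/2) = 2/221
  n = 4: D(4) = 4(4 + 11/2) = 38; numerator = 1(2/221) + 1(1/13) = 19/221; a_4 = (19/221)/(38) = 1/442
  n = 5: D(5) = 5(5 + 11/2) = 105/2; numerator = 1(1/442) + 1(2/221) = 5/442; a_5 = (5/442)/(105/2) = 1/4641
  n = 6: D(6) = 6(6 + 11/2) = 69; numerator = 1(1/4641) + 1(1/442) = 23/9282; a_6 = (23/9282)/(69) = 1/27846

r = 3; a_0 = 1; a_1 = 2/13; a_2 = 1/13; a_3 = 2/221; a_4 = 1/442; a_5 = 1/4641; a_6 = 1/27846


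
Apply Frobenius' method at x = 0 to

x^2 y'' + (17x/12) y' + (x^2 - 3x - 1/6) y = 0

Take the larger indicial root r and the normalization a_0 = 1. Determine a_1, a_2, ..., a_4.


Write in Frobenius form y'' + (p(x)/x) y' + (q(x)/x^2) y = 0:
  p(x) = 17/12,  q(x) = x^2 - 3x - 1/6.
Indicial equation: r(r-1) + (17/12) r + (-1/6) = 0 -> roots r_1 = 1/4, r_2 = -2/3.
Take r = r_1 = 1/4. Let y(x) = x^r sum_{n>=0} a_n x^n with a_0 = 1.
Substitute y = x^r sum a_n x^n and match x^{r+n}. The recurrence is
  D(n) a_n - 3 a_{n-1} + 1 a_{n-2} = 0,  where D(n) = (r+n)(r+n-1) + (17/12)(r+n) + (-1/6).
  a_n = [3 a_{n-1} - 1 a_{n-2}] / D(n).
Since the indicial polynomial factors as (r - r_1)(r - r_2), D(n) = (r_1 + n - r_1)(r_1 + n - r_2) = n(n + 11/12).
Evaluating step by step (a_0 = 1):
  n = 1: D(1) = 1(1 + 11/12) = 23/12; numerator = 3(1) = 3; a_1 = (3)/(23/12) = 36/23
  n = 2: D(2) = 2(2 + 11/12) = 35/6; numerator = 3(36/23) - 1(1) = 85/23; a_2 = (85/23)/(35/6) = 102/161
  n = 3: D(3) = 3(3 + 11/12) = 47/4; numerator = 3(102/161) - 1(36/23) = 54/161; a_3 = (54/161)/(47/4) = 216/7567
  n = 4: D(4) = 4(4 + 11/12) = 59/3; numerator = 3(216/7567) - 1(102/161) = -4146/7567; a_4 = (-4146/7567)/(59/3) = -12438/446453

r = 1/4; a_0 = 1; a_1 = 36/23; a_2 = 102/161; a_3 = 216/7567; a_4 = -12438/446453


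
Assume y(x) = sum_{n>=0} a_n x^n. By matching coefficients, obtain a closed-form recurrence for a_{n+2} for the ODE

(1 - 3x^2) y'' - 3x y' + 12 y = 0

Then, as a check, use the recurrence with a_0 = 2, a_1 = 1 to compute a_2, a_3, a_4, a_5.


Substitute y = sum_n a_n x^n.
(1 - 3 x^2) y'' contributes (n+2)(n+1) a_{n+2} - 3 n(n-1) a_n at x^n.
-3 x y'(x) contributes -3 n a_n at x^n.
12 y(x) contributes 12 a_n at x^n.
Matching x^n: (n+2)(n+1) a_{n+2} + (-3 n(n-1) - 3 n + 12) a_n = 0.
Thus a_{n+2} = (3 n(n-1) + 3 n - 12) / ((n+1)(n+2)) * a_n.

Check with a_0 = 2, a_1 = 1 (apply the recurrence for n = 0, 1, 2, 3): a_0 = 2, a_1 = 1, a_2 = -12, a_3 = -3/2, a_4 = 0, a_5 = -9/8.

a_(n+2) = (3 n(n-1) + 3 n - 12) / ((n+1)(n+2)) * a_n; check: a_0 = 2, a_1 = 1, a_2 = -12, a_3 = -3/2, a_4 = 0, a_5 = -9/8


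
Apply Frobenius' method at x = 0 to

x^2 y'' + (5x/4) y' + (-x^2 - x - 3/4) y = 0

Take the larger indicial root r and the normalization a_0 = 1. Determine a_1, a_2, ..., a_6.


Write in Frobenius form y'' + (p(x)/x) y' + (q(x)/x^2) y = 0:
  p(x) = 5/4,  q(x) = -x^2 - x - 3/4.
Indicial equation: r(r-1) + (5/4) r + (-3/4) = 0 -> roots r_1 = 3/4, r_2 = -1.
Take r = r_1 = 3/4. Let y(x) = x^r sum_{n>=0} a_n x^n with a_0 = 1.
Substitute y = x^r sum a_n x^n and match x^{r+n}. The recurrence is
  D(n) a_n - 1 a_{n-1} - 1 a_{n-2} = 0,  where D(n) = (r+n)(r+n-1) + (5/4)(r+n) + (-3/4).
  a_n = [1 a_{n-1} + 1 a_{n-2}] / D(n).
Since the indicial polynomial factors as (r - r_1)(r - r_2), D(n) = (r_1 + n - r_1)(r_1 + n - r_2) = n(n + 7/4).
Evaluating step by step (a_0 = 1):
  n = 1: D(1) = 1(1 + 7/4) = 11/4; numerator = 1(1) = 1; a_1 = (1)/(11/4) = 4/11
  n = 2: D(2) = 2(2 + 7/4) = 15/2; numerator = 1(4/11) + 1(1) = 15/11; a_2 = (15/11)/(15/2) = 2/11
  n = 3: D(3) = 3(3 + 7/4) = 57/4; numerator = 1(2/11) + 1(4/11) = 6/11; a_3 = (6/11)/(57/4) = 8/209
  n = 4: D(4) = 4(4 + 7/4) = 23; numerator = 1(8/209) + 1(2/11) = 46/209; a_4 = (46/209)/(23) = 2/209
  n = 5: D(5) = 5(5 + 7/4) = 135/4; numerator = 1(2/209) + 1(8/209) = 10/209; a_5 = (10/209)/(135/4) = 8/5643
  n = 6: D(6) = 6(6 + 7/4) = 93/2; numerator = 1(8/5643) + 1(2/209) = 62/5643; a_6 = (62/5643)/(93/2) = 4/16929

r = 3/4; a_0 = 1; a_1 = 4/11; a_2 = 2/11; a_3 = 8/209; a_4 = 2/209; a_5 = 8/5643; a_6 = 4/16929


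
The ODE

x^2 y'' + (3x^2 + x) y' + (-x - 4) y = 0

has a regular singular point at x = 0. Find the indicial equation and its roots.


Divide by x^2 to reach normal form y'' + P_1(x) y' + P_2(x) y = 0 with P_1(x) = 3 + 1/x and P_2(x) = -1/x - 4/x^2.
x = 0 is a singular point because the y'-coefficient 3 + 1/x has a pole at x = 0 and the y-coefficient -1/x - 4/x^2 has a pole at x = 0.
It is a regular singular point because x P_1(x) = p(x) = 3x + 1 and x^2 P_2(x) = q(x) = -x - 4 are polynomials, hence analytic at x = 0.
p(0) = 1,  q(0) = -4.
Indicial equation: r(r-1) + p(0) r + q(0) = 0, i.e. r^2 + (p(0) - 1) r + q(0) = 0, i.e. r^2 - 4 = 0.
Discriminant: (0)^2 - 4(-4) = 16, so r = (0 ± 4)/2.
Solving: r_1 = 2, r_2 = -2.

indicial: r^2 - 4 = 0; roots r_1 = 2, r_2 = -2


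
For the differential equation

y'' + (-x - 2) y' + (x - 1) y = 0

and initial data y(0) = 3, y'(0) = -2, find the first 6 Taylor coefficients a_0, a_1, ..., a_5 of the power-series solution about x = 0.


Ansatz: y(x) = sum_{n>=0} a_n x^n, so y'(x) = sum_{n>=1} n a_n x^(n-1) and y''(x) = sum_{n>=2} n(n-1) a_n x^(n-2).
Substitute into P(x) y'' + Q(x) y' + R(x) y = 0 with P(x) = 1, Q(x) = -x - 2, R(x) = x - 1, and match powers of x.
Initial conditions: a_0 = 3, a_1 = -2.
Setting the coefficient of each power of x to zero and solving order by order (substituting the coefficients already found):
  x^0: 2 a_2 - 2 a_1 - a_0 = 0  ->  2 a_2 = 2 a_1 + a_0 = -1  ->  a_2 = -1/2
  x^1: 6 a_3 - 4 a_2 - 2 a_1 + a_0 = 0  ->  6 a_3 = 4 a_2 + 2 a_1 - a_0 = -9  ->  a_3 = -3/2
  x^2: 12 a_4 - 6 a_3 - 3 a_2 + a_1 = 0  ->  12 a_4 = 6 a_3 + 3 a_2 - a_1 = -17/2  ->  a_4 = -17/24
  x^3: 20 a_5 - 8 a_4 - 4 a_3 + a_2 = 0  ->  20 a_5 = 8 a_4 + 4 a_3 - a_2 = -67/6  ->  a_5 = -67/120
Truncated series: y(x) = 3 - 2 x - (1/2) x^2 - (3/2) x^3 - (17/24) x^4 - (67/120) x^5 + O(x^6).

a_0 = 3; a_1 = -2; a_2 = -1/2; a_3 = -3/2; a_4 = -17/24; a_5 = -67/120


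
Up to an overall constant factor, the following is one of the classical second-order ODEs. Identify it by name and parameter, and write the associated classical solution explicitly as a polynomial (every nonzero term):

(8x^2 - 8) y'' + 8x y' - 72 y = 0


All three coefficients share the factor -8; dividing through by -8 gives  (1 - x^2) y'' - x y' + 9 y = 0.
This matches the Chebyshev equation (1 - x^2) y'' - x y' + n^2 y = 0 (note the -x y' term, not -2x y') with n^2 = 9, so n = 3; the polynomial solution is T_3(x).
With y = sum_k a_k x^k, matching x^k gives (k+2)(k+1) a_{k+2} = (k^2 - n^2) a_k = (k - 3)(k + 3) a_k. The right side vanishes at k = 3, so the series with the parity of 3 terminates at degree 3.
Standard normalization: leading coefficient of T_n is 2^(n-1), so a_3 = 2^2 = 4. Work downward with a_k = (k+1)(k+2) a_{k+2} / ((k - 3)(k + 3)):
  a_1 = (2)(3)(4) / ((1 - 3)(1 + 3)) = 24/(-8) = -3
Hence T_3(x) = 4 x^3 - 3 x.

T_3(x); series = 4 x^3 - 3 x


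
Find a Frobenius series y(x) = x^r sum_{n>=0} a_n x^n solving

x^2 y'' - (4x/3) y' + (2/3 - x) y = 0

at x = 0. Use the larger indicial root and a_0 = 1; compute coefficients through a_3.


Write in Frobenius form y'' + (p(x)/x) y' + (q(x)/x^2) y = 0:
  p(x) = -4/3,  q(x) = 2/3 - x.
Indicial equation: r(r-1) + (-4/3) r + (2/3) = 0 -> roots r_1 = 2, r_2 = 1/3.
Take r = r_1 = 2. Let y(x) = x^r sum_{n>=0} a_n x^n with a_0 = 1.
Substitute y = x^r sum a_n x^n and match x^{r+n}. The recurrence is
  D(n) a_n - 1 a_{n-1} = 0,  where D(n) = (r+n)(r+n-1) + (-4/3)(r+n) + (2/3).
  a_n = 1 / D(n) * a_{n-1}.
Since the indicial polynomial factors as (r - r_1)(r - r_2), D(n) = (r_1 + n - r_1)(r_1 + n - r_2) = n(n + 5/3).
Evaluating step by step (a_0 = 1):
  n = 1: D(1) = 1(1 + 5/3) = 8/3; numerator = 1(1) = 1; a_1 = (1)/(8/3) = 3/8
  n = 2: D(2) = 2(2 + 5/3) = 22/3; numerator = 1(3/8) = 3/8; a_2 = (3/8)/(22/3) = 9/176
  n = 3: D(3) = 3(3 + 5/3) = 14; numerator = 1(9/176) = 9/176; a_3 = (9/176)/(14) = 9/2464

r = 2; a_0 = 1; a_1 = 3/8; a_2 = 9/176; a_3 = 9/2464


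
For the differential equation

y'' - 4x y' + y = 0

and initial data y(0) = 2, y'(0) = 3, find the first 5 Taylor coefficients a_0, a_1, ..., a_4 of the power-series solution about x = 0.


Ansatz: y(x) = sum_{n>=0} a_n x^n, so y'(x) = sum_{n>=1} n a_n x^(n-1) and y''(x) = sum_{n>=2} n(n-1) a_n x^(n-2).
Substitute into P(x) y'' + Q(x) y' + R(x) y = 0 with P(x) = 1, Q(x) = -4x, R(x) = 1, and match powers of x.
Initial conditions: a_0 = 2, a_1 = 3.
Setting the coefficient of each power of x to zero and solving order by order (substituting the coefficients already found):
  x^0: 2 a_2 + a_0 = 0  ->  2 a_2 = -a_0 = -2  ->  a_2 = -1
  x^1: 6 a_3 - 3 a_1 = 0  ->  6 a_3 = 3 a_1 = 9  ->  a_3 = 3/2
  x^2: 12 a_4 - 7 a_2 = 0  ->  12 a_4 = 7 a_2 = -7  ->  a_4 = -7/12
Truncated series: y(x) = 2 + 3 x - x^2 + (3/2) x^3 - (7/12) x^4 + O(x^5).

a_0 = 2; a_1 = 3; a_2 = -1; a_3 = 3/2; a_4 = -7/12


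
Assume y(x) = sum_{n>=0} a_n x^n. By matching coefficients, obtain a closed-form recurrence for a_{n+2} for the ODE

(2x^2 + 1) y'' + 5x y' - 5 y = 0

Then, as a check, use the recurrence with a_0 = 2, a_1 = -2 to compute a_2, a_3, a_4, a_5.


Substitute y = sum_n a_n x^n.
(1 + 2 x^2) y'' contributes (n+2)(n+1) a_{n+2} + 2 n(n-1) a_n at x^n.
5 x y'(x) contributes 5 n a_n at x^n.
-5 y(x) contributes -5 a_n at x^n.
Matching x^n: (n+2)(n+1) a_{n+2} + (2 n(n-1) + 5 n - 5) a_n = 0.
Thus a_{n+2} = (-2 n(n-1) - 5 n + 5) / ((n+1)(n+2)) * a_n.

Check with a_0 = 2, a_1 = -2 (apply the recurrence for n = 0, 1, 2, 3): a_0 = 2, a_1 = -2, a_2 = 5, a_3 = 0, a_4 = -15/4, a_5 = 0.

a_(n+2) = (-2 n(n-1) - 5 n + 5) / ((n+1)(n+2)) * a_n; check: a_0 = 2, a_1 = -2, a_2 = 5, a_3 = 0, a_4 = -15/4, a_5 = 0


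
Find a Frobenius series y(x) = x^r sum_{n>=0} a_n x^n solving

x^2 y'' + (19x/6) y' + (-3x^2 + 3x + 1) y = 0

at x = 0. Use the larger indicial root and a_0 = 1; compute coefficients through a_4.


Write in Frobenius form y'' + (p(x)/x) y' + (q(x)/x^2) y = 0:
  p(x) = 19/6,  q(x) = -3x^2 + 3x + 1.
Indicial equation: r(r-1) + (19/6) r + (1) = 0 -> roots r_1 = -2/3, r_2 = -3/2.
Take r = r_1 = -2/3. Let y(x) = x^r sum_{n>=0} a_n x^n with a_0 = 1.
Substitute y = x^r sum a_n x^n and match x^{r+n}. The recurrence is
  D(n) a_n + 3 a_{n-1} - 3 a_{n-2} = 0,  where D(n) = (r+n)(r+n-1) + (19/6)(r+n) + (1).
  a_n = [-3 a_{n-1} + 3 a_{n-2}] / D(n).
Since the indicial polynomial factors as (r - r_1)(r - r_2), D(n) = (r_1 + n - r_1)(r_1 + n - r_2) = n(n + 5/6).
Evaluating step by step (a_0 = 1):
  n = 1: D(1) = 1(1 + 5/6) = 11/6; numerator = -3(1) = -3; a_1 = (-3)/(11/6) = -18/11
  n = 2: D(2) = 2(2 + 5/6) = 17/3; numerator = -3(-18/11) + 3(1) = 87/11; a_2 = (87/11)/(17/3) = 261/187
  n = 3: D(3) = 3(3 + 5/6) = 23/2; numerator = -3(261/187) + 3(-18/11) = -1701/187; a_3 = (-1701/187)/(23/2) = -3402/4301
  n = 4: D(4) = 4(4 + 5/6) = 58/3; numerator = -3(-3402/4301) + 3(261/187) = 2565/391; a_4 = (2565/391)/(58/3) = 7695/22678

r = -2/3; a_0 = 1; a_1 = -18/11; a_2 = 261/187; a_3 = -3402/4301; a_4 = 7695/22678


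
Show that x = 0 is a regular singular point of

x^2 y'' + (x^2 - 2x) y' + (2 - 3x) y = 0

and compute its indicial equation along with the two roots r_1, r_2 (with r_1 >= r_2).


Divide by x^2 to reach normal form y'' + P_1(x) y' + P_2(x) y = 0 with P_1(x) = 1 - 2/x and P_2(x) = -3/x + 2/x^2.
x = 0 is a singular point because the y'-coefficient 1 - 2/x has a pole at x = 0 and the y-coefficient -3/x + 2/x^2 has a pole at x = 0.
It is a regular singular point because x P_1(x) = p(x) = x - 2 and x^2 P_2(x) = q(x) = 2 - 3x are polynomials, hence analytic at x = 0.
p(0) = -2,  q(0) = 2.
Indicial equation: r(r-1) + p(0) r + q(0) = 0, i.e. r^2 + (p(0) - 1) r + q(0) = 0, i.e. r^2 - 3 r + 2 = 0.
Discriminant: (-3)^2 - 4(2) = 1, so r = (3 ± 1)/2.
Solving: r_1 = 2, r_2 = 1.

indicial: r^2 - 3 r + 2 = 0; roots r_1 = 2, r_2 = 1


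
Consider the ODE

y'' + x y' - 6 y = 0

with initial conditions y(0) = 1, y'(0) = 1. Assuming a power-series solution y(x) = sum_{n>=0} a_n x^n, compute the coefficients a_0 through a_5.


Ansatz: y(x) = sum_{n>=0} a_n x^n, so y'(x) = sum_{n>=1} n a_n x^(n-1) and y''(x) = sum_{n>=2} n(n-1) a_n x^(n-2).
Substitute into P(x) y'' + Q(x) y' + R(x) y = 0 with P(x) = 1, Q(x) = x, R(x) = -6, and match powers of x.
Initial conditions: a_0 = 1, a_1 = 1.
Setting the coefficient of each power of x to zero and solving order by order (substituting the coefficients already found):
  x^0: 2 a_2 - 6 a_0 = 0  ->  2 a_2 = 6 a_0 = 6  ->  a_2 = 3
  x^1: 6 a_3 - 5 a_1 = 0  ->  6 a_3 = 5 a_1 = 5  ->  a_3 = 5/6
  x^2: 12 a_4 - 4 a_2 = 0  ->  12 a_4 = 4 a_2 = 12  ->  a_4 = 1
  x^3: 20 a_5 - 3 a_3 = 0  ->  20 a_5 = 3 a_3 = 5/2  ->  a_5 = 1/8
Truncated series: y(x) = 1 + x + 3 x^2 + (5/6) x^3 + x^4 + (1/8) x^5 + O(x^6).

a_0 = 1; a_1 = 1; a_2 = 3; a_3 = 5/6; a_4 = 1; a_5 = 1/8


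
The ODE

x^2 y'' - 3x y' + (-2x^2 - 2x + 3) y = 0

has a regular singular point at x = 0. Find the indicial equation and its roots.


Divide by x^2 to reach normal form y'' + P_1(x) y' + P_2(x) y = 0 with P_1(x) = -3/x and P_2(x) = -2 - 2/x + 3/x^2.
x = 0 is a singular point because the y'-coefficient -3/x has a pole at x = 0 and the y-coefficient -2 - 2/x + 3/x^2 has a pole at x = 0.
It is a regular singular point because x P_1(x) = p(x) = -3 and x^2 P_2(x) = q(x) = -2x^2 - 2x + 3 are polynomials, hence analytic at x = 0.
p(0) = -3,  q(0) = 3.
Indicial equation: r(r-1) + p(0) r + q(0) = 0, i.e. r^2 + (p(0) - 1) r + q(0) = 0, i.e. r^2 - 4 r + 3 = 0.
Discriminant: (-4)^2 - 4(3) = 4, so r = (4 ± 2)/2.
Solving: r_1 = 3, r_2 = 1.

indicial: r^2 - 4 r + 3 = 0; roots r_1 = 3, r_2 = 1


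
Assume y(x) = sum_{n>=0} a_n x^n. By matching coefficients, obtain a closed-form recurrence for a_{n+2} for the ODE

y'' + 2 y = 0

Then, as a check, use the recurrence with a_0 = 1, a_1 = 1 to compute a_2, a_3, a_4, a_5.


Substitute y = sum_n a_n x^n into y'' + (const) y = 0.
y''(x) = sum_{n>=0} (n+2)(n+1) a_{n+2} x^n.
The ODE becomes sum_n [(n+2)(n+1) a_{n+2} + 2 a_n] x^n = 0.
Setting each coefficient to zero gives the recurrence:
  (n+2)(n+1) a_{n+2} + 2 a_n = 0,
  a_{n+2} = -2 / ((n+1)(n+2)) a_n.

Check with a_0 = 1, a_1 = 1 (apply the recurrence for n = 0, 1, 2, 3): a_0 = 1, a_1 = 1, a_2 = -1, a_3 = -1/3, a_4 = 1/6, a_5 = 1/30.

a_{n+2} = -2/((n+1)(n+2)) * a_n; check: a_0 = 1, a_1 = 1, a_2 = -1, a_3 = -1/3, a_4 = 1/6, a_5 = 1/30
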